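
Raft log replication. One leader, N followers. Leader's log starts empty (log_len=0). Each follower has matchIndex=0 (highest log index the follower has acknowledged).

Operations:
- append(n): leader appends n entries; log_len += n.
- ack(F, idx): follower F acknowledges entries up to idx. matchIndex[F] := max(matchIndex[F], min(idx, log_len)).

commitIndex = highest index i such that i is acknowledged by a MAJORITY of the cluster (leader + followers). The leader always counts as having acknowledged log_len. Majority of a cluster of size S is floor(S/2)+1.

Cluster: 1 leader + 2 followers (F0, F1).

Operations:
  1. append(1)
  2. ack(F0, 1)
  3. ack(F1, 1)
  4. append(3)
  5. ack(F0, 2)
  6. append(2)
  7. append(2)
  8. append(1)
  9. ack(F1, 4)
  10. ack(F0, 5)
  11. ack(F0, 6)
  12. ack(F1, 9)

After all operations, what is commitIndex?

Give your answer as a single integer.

Answer: 9

Derivation:
Op 1: append 1 -> log_len=1
Op 2: F0 acks idx 1 -> match: F0=1 F1=0; commitIndex=1
Op 3: F1 acks idx 1 -> match: F0=1 F1=1; commitIndex=1
Op 4: append 3 -> log_len=4
Op 5: F0 acks idx 2 -> match: F0=2 F1=1; commitIndex=2
Op 6: append 2 -> log_len=6
Op 7: append 2 -> log_len=8
Op 8: append 1 -> log_len=9
Op 9: F1 acks idx 4 -> match: F0=2 F1=4; commitIndex=4
Op 10: F0 acks idx 5 -> match: F0=5 F1=4; commitIndex=5
Op 11: F0 acks idx 6 -> match: F0=6 F1=4; commitIndex=6
Op 12: F1 acks idx 9 -> match: F0=6 F1=9; commitIndex=9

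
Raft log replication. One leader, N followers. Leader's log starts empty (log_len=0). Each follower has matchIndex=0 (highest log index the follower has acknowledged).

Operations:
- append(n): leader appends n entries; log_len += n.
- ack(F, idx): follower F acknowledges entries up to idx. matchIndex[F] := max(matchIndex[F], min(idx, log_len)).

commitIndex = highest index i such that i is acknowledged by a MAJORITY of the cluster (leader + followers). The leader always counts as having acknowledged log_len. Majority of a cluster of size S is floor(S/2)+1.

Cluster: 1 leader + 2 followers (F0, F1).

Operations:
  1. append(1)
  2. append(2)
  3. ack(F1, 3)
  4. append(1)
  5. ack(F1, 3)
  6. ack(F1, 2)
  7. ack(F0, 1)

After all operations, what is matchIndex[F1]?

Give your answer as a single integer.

Answer: 3

Derivation:
Op 1: append 1 -> log_len=1
Op 2: append 2 -> log_len=3
Op 3: F1 acks idx 3 -> match: F0=0 F1=3; commitIndex=3
Op 4: append 1 -> log_len=4
Op 5: F1 acks idx 3 -> match: F0=0 F1=3; commitIndex=3
Op 6: F1 acks idx 2 -> match: F0=0 F1=3; commitIndex=3
Op 7: F0 acks idx 1 -> match: F0=1 F1=3; commitIndex=3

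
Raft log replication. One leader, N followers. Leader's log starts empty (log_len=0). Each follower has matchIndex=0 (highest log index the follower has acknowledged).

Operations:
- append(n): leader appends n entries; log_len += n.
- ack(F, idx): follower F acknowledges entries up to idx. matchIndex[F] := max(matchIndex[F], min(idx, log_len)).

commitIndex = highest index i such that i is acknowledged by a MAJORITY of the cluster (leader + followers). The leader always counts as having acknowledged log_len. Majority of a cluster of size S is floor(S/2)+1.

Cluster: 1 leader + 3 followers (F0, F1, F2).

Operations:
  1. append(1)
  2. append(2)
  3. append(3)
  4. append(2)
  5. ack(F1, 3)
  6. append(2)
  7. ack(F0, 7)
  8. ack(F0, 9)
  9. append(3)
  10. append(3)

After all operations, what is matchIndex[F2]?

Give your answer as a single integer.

Answer: 0

Derivation:
Op 1: append 1 -> log_len=1
Op 2: append 2 -> log_len=3
Op 3: append 3 -> log_len=6
Op 4: append 2 -> log_len=8
Op 5: F1 acks idx 3 -> match: F0=0 F1=3 F2=0; commitIndex=0
Op 6: append 2 -> log_len=10
Op 7: F0 acks idx 7 -> match: F0=7 F1=3 F2=0; commitIndex=3
Op 8: F0 acks idx 9 -> match: F0=9 F1=3 F2=0; commitIndex=3
Op 9: append 3 -> log_len=13
Op 10: append 3 -> log_len=16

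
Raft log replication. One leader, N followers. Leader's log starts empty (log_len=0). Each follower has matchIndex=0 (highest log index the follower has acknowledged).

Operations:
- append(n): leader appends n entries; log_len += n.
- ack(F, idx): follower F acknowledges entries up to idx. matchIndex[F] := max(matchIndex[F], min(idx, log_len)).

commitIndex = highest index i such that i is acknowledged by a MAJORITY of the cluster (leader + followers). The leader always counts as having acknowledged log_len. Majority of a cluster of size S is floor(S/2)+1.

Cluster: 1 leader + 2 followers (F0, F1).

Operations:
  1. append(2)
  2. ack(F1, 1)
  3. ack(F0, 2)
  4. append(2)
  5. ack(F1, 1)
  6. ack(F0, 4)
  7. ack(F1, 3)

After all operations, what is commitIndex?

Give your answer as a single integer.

Op 1: append 2 -> log_len=2
Op 2: F1 acks idx 1 -> match: F0=0 F1=1; commitIndex=1
Op 3: F0 acks idx 2 -> match: F0=2 F1=1; commitIndex=2
Op 4: append 2 -> log_len=4
Op 5: F1 acks idx 1 -> match: F0=2 F1=1; commitIndex=2
Op 6: F0 acks idx 4 -> match: F0=4 F1=1; commitIndex=4
Op 7: F1 acks idx 3 -> match: F0=4 F1=3; commitIndex=4

Answer: 4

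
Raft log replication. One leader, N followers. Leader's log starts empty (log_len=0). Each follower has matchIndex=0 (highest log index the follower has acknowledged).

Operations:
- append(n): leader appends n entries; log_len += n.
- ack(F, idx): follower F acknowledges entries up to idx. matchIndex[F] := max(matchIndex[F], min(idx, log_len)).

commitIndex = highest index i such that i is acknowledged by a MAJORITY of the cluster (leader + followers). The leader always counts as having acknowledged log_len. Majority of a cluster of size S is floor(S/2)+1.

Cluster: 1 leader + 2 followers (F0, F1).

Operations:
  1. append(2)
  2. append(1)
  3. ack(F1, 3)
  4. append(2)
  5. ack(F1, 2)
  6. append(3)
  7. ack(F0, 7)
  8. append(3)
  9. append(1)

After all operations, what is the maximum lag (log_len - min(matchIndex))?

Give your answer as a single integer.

Answer: 9

Derivation:
Op 1: append 2 -> log_len=2
Op 2: append 1 -> log_len=3
Op 3: F1 acks idx 3 -> match: F0=0 F1=3; commitIndex=3
Op 4: append 2 -> log_len=5
Op 5: F1 acks idx 2 -> match: F0=0 F1=3; commitIndex=3
Op 6: append 3 -> log_len=8
Op 7: F0 acks idx 7 -> match: F0=7 F1=3; commitIndex=7
Op 8: append 3 -> log_len=11
Op 9: append 1 -> log_len=12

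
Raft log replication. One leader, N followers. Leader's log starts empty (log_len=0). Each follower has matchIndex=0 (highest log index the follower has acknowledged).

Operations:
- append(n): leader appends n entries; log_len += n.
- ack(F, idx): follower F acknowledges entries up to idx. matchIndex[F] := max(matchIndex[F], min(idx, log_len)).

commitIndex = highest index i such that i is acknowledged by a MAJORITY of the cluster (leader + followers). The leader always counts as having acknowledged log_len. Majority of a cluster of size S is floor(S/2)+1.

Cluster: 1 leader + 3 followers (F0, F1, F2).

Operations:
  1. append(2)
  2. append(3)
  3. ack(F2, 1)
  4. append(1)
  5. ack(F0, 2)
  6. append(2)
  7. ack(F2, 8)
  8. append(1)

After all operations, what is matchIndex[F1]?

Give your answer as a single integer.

Answer: 0

Derivation:
Op 1: append 2 -> log_len=2
Op 2: append 3 -> log_len=5
Op 3: F2 acks idx 1 -> match: F0=0 F1=0 F2=1; commitIndex=0
Op 4: append 1 -> log_len=6
Op 5: F0 acks idx 2 -> match: F0=2 F1=0 F2=1; commitIndex=1
Op 6: append 2 -> log_len=8
Op 7: F2 acks idx 8 -> match: F0=2 F1=0 F2=8; commitIndex=2
Op 8: append 1 -> log_len=9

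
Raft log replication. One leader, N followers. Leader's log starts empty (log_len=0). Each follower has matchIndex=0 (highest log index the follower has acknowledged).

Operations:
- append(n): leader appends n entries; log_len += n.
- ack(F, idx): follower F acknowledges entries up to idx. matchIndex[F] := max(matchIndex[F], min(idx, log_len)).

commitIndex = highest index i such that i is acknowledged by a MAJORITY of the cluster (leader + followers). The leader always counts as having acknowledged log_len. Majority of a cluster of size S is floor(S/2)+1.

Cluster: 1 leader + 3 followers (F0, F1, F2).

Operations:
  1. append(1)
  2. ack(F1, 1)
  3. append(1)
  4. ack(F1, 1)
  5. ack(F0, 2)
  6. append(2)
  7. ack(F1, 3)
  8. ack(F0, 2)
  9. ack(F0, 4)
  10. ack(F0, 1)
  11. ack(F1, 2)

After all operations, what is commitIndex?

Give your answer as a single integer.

Answer: 3

Derivation:
Op 1: append 1 -> log_len=1
Op 2: F1 acks idx 1 -> match: F0=0 F1=1 F2=0; commitIndex=0
Op 3: append 1 -> log_len=2
Op 4: F1 acks idx 1 -> match: F0=0 F1=1 F2=0; commitIndex=0
Op 5: F0 acks idx 2 -> match: F0=2 F1=1 F2=0; commitIndex=1
Op 6: append 2 -> log_len=4
Op 7: F1 acks idx 3 -> match: F0=2 F1=3 F2=0; commitIndex=2
Op 8: F0 acks idx 2 -> match: F0=2 F1=3 F2=0; commitIndex=2
Op 9: F0 acks idx 4 -> match: F0=4 F1=3 F2=0; commitIndex=3
Op 10: F0 acks idx 1 -> match: F0=4 F1=3 F2=0; commitIndex=3
Op 11: F1 acks idx 2 -> match: F0=4 F1=3 F2=0; commitIndex=3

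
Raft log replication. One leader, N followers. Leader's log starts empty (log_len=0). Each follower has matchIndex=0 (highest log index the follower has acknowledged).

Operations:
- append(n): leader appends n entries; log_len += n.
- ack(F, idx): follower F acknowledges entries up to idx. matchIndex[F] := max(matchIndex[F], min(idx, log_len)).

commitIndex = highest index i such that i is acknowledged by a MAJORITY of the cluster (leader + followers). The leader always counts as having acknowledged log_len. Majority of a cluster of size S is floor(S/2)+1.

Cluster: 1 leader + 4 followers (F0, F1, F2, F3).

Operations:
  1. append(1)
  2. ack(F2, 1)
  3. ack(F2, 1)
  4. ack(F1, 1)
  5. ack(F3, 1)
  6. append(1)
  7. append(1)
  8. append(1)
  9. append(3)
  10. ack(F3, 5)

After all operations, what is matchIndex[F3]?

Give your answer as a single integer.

Op 1: append 1 -> log_len=1
Op 2: F2 acks idx 1 -> match: F0=0 F1=0 F2=1 F3=0; commitIndex=0
Op 3: F2 acks idx 1 -> match: F0=0 F1=0 F2=1 F3=0; commitIndex=0
Op 4: F1 acks idx 1 -> match: F0=0 F1=1 F2=1 F3=0; commitIndex=1
Op 5: F3 acks idx 1 -> match: F0=0 F1=1 F2=1 F3=1; commitIndex=1
Op 6: append 1 -> log_len=2
Op 7: append 1 -> log_len=3
Op 8: append 1 -> log_len=4
Op 9: append 3 -> log_len=7
Op 10: F3 acks idx 5 -> match: F0=0 F1=1 F2=1 F3=5; commitIndex=1

Answer: 5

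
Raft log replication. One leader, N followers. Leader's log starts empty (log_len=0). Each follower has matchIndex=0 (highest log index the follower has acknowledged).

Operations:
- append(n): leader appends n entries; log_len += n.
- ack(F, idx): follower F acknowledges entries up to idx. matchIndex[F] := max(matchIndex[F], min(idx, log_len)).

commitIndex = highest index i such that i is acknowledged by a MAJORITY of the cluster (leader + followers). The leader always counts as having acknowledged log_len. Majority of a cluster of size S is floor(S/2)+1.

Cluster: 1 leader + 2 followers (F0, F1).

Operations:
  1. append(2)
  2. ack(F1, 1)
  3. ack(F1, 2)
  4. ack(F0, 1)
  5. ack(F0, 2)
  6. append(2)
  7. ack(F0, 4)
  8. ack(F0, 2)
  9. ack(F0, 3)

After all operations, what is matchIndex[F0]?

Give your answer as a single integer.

Answer: 4

Derivation:
Op 1: append 2 -> log_len=2
Op 2: F1 acks idx 1 -> match: F0=0 F1=1; commitIndex=1
Op 3: F1 acks idx 2 -> match: F0=0 F1=2; commitIndex=2
Op 4: F0 acks idx 1 -> match: F0=1 F1=2; commitIndex=2
Op 5: F0 acks idx 2 -> match: F0=2 F1=2; commitIndex=2
Op 6: append 2 -> log_len=4
Op 7: F0 acks idx 4 -> match: F0=4 F1=2; commitIndex=4
Op 8: F0 acks idx 2 -> match: F0=4 F1=2; commitIndex=4
Op 9: F0 acks idx 3 -> match: F0=4 F1=2; commitIndex=4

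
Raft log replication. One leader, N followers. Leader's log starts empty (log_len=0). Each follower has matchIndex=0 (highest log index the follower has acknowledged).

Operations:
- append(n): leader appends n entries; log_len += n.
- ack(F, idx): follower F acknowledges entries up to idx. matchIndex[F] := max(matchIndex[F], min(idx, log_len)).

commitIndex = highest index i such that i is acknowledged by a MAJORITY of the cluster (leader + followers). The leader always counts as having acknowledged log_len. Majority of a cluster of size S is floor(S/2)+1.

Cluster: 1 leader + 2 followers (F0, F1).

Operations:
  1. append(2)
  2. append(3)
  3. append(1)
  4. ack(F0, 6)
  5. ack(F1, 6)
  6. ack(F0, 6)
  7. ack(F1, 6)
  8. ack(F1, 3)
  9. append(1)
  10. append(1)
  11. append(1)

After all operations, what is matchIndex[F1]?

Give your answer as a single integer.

Answer: 6

Derivation:
Op 1: append 2 -> log_len=2
Op 2: append 3 -> log_len=5
Op 3: append 1 -> log_len=6
Op 4: F0 acks idx 6 -> match: F0=6 F1=0; commitIndex=6
Op 5: F1 acks idx 6 -> match: F0=6 F1=6; commitIndex=6
Op 6: F0 acks idx 6 -> match: F0=6 F1=6; commitIndex=6
Op 7: F1 acks idx 6 -> match: F0=6 F1=6; commitIndex=6
Op 8: F1 acks idx 3 -> match: F0=6 F1=6; commitIndex=6
Op 9: append 1 -> log_len=7
Op 10: append 1 -> log_len=8
Op 11: append 1 -> log_len=9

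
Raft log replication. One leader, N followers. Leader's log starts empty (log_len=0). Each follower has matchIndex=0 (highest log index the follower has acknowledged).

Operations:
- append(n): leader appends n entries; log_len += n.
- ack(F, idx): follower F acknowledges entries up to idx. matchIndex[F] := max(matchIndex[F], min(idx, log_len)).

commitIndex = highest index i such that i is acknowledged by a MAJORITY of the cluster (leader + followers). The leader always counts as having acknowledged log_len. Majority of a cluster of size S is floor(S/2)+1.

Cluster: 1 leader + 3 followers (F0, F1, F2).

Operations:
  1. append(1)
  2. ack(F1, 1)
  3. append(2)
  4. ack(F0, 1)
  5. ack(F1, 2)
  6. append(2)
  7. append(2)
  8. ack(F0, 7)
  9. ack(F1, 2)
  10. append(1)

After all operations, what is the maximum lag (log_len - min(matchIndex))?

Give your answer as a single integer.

Answer: 8

Derivation:
Op 1: append 1 -> log_len=1
Op 2: F1 acks idx 1 -> match: F0=0 F1=1 F2=0; commitIndex=0
Op 3: append 2 -> log_len=3
Op 4: F0 acks idx 1 -> match: F0=1 F1=1 F2=0; commitIndex=1
Op 5: F1 acks idx 2 -> match: F0=1 F1=2 F2=0; commitIndex=1
Op 6: append 2 -> log_len=5
Op 7: append 2 -> log_len=7
Op 8: F0 acks idx 7 -> match: F0=7 F1=2 F2=0; commitIndex=2
Op 9: F1 acks idx 2 -> match: F0=7 F1=2 F2=0; commitIndex=2
Op 10: append 1 -> log_len=8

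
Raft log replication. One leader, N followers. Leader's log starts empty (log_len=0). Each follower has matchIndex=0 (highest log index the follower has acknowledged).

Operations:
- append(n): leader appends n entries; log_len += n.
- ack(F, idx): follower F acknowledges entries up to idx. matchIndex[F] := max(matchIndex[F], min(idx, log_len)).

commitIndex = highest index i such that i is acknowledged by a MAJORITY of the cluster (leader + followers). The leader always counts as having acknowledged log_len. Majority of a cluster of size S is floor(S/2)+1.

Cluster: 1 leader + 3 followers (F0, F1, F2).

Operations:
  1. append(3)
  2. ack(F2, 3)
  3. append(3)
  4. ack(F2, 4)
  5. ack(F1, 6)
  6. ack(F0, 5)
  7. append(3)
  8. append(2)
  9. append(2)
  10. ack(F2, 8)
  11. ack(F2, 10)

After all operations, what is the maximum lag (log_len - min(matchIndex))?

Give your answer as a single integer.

Op 1: append 3 -> log_len=3
Op 2: F2 acks idx 3 -> match: F0=0 F1=0 F2=3; commitIndex=0
Op 3: append 3 -> log_len=6
Op 4: F2 acks idx 4 -> match: F0=0 F1=0 F2=4; commitIndex=0
Op 5: F1 acks idx 6 -> match: F0=0 F1=6 F2=4; commitIndex=4
Op 6: F0 acks idx 5 -> match: F0=5 F1=6 F2=4; commitIndex=5
Op 7: append 3 -> log_len=9
Op 8: append 2 -> log_len=11
Op 9: append 2 -> log_len=13
Op 10: F2 acks idx 8 -> match: F0=5 F1=6 F2=8; commitIndex=6
Op 11: F2 acks idx 10 -> match: F0=5 F1=6 F2=10; commitIndex=6

Answer: 8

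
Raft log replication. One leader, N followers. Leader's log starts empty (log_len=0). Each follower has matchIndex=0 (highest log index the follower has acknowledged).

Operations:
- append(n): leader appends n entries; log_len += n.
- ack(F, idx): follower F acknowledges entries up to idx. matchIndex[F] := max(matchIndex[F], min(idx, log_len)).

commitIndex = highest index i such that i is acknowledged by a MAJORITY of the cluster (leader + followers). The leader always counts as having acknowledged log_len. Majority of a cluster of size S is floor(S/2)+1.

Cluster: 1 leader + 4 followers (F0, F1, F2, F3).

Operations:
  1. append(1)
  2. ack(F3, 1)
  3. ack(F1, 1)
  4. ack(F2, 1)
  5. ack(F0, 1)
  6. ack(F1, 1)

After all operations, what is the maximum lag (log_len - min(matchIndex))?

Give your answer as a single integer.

Op 1: append 1 -> log_len=1
Op 2: F3 acks idx 1 -> match: F0=0 F1=0 F2=0 F3=1; commitIndex=0
Op 3: F1 acks idx 1 -> match: F0=0 F1=1 F2=0 F3=1; commitIndex=1
Op 4: F2 acks idx 1 -> match: F0=0 F1=1 F2=1 F3=1; commitIndex=1
Op 5: F0 acks idx 1 -> match: F0=1 F1=1 F2=1 F3=1; commitIndex=1
Op 6: F1 acks idx 1 -> match: F0=1 F1=1 F2=1 F3=1; commitIndex=1

Answer: 0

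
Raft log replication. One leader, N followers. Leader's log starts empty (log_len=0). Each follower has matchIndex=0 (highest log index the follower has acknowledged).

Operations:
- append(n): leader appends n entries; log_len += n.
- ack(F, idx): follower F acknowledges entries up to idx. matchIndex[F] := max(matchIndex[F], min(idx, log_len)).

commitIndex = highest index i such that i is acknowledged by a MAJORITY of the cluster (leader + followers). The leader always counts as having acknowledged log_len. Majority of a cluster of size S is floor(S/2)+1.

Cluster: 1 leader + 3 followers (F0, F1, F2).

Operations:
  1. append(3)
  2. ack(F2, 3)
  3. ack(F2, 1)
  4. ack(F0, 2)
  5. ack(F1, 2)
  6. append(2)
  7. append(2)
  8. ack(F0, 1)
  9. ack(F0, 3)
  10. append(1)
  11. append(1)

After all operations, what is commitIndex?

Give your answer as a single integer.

Op 1: append 3 -> log_len=3
Op 2: F2 acks idx 3 -> match: F0=0 F1=0 F2=3; commitIndex=0
Op 3: F2 acks idx 1 -> match: F0=0 F1=0 F2=3; commitIndex=0
Op 4: F0 acks idx 2 -> match: F0=2 F1=0 F2=3; commitIndex=2
Op 5: F1 acks idx 2 -> match: F0=2 F1=2 F2=3; commitIndex=2
Op 6: append 2 -> log_len=5
Op 7: append 2 -> log_len=7
Op 8: F0 acks idx 1 -> match: F0=2 F1=2 F2=3; commitIndex=2
Op 9: F0 acks idx 3 -> match: F0=3 F1=2 F2=3; commitIndex=3
Op 10: append 1 -> log_len=8
Op 11: append 1 -> log_len=9

Answer: 3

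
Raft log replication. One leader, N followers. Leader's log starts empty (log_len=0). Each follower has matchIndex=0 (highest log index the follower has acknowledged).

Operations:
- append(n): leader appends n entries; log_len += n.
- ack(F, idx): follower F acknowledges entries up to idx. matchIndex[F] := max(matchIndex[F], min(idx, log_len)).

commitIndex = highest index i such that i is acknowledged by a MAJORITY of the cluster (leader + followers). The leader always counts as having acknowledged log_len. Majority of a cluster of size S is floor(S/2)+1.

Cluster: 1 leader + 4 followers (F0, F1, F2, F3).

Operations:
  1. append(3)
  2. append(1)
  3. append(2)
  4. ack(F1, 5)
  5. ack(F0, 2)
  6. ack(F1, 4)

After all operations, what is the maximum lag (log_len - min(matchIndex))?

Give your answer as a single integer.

Answer: 6

Derivation:
Op 1: append 3 -> log_len=3
Op 2: append 1 -> log_len=4
Op 3: append 2 -> log_len=6
Op 4: F1 acks idx 5 -> match: F0=0 F1=5 F2=0 F3=0; commitIndex=0
Op 5: F0 acks idx 2 -> match: F0=2 F1=5 F2=0 F3=0; commitIndex=2
Op 6: F1 acks idx 4 -> match: F0=2 F1=5 F2=0 F3=0; commitIndex=2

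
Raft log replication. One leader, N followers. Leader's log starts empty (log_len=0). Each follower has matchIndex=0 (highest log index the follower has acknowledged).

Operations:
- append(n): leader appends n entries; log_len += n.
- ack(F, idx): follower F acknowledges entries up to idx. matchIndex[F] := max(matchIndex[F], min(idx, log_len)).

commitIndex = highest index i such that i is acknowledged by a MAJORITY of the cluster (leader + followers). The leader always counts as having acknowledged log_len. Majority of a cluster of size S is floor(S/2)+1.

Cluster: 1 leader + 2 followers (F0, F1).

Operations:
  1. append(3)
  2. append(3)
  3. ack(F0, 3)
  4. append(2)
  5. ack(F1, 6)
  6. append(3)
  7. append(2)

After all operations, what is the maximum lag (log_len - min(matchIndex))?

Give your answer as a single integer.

Op 1: append 3 -> log_len=3
Op 2: append 3 -> log_len=6
Op 3: F0 acks idx 3 -> match: F0=3 F1=0; commitIndex=3
Op 4: append 2 -> log_len=8
Op 5: F1 acks idx 6 -> match: F0=3 F1=6; commitIndex=6
Op 6: append 3 -> log_len=11
Op 7: append 2 -> log_len=13

Answer: 10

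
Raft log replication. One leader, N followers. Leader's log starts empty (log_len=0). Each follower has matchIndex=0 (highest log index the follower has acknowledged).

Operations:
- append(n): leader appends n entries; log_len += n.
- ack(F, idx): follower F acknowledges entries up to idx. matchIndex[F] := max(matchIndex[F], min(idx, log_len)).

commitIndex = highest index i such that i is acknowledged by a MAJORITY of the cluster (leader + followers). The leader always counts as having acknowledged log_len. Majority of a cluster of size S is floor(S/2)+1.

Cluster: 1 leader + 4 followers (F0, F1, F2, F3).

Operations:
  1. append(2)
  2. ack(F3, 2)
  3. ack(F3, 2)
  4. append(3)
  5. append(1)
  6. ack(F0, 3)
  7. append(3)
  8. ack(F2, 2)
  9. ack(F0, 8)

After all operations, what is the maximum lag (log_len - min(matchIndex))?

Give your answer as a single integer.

Answer: 9

Derivation:
Op 1: append 2 -> log_len=2
Op 2: F3 acks idx 2 -> match: F0=0 F1=0 F2=0 F3=2; commitIndex=0
Op 3: F3 acks idx 2 -> match: F0=0 F1=0 F2=0 F3=2; commitIndex=0
Op 4: append 3 -> log_len=5
Op 5: append 1 -> log_len=6
Op 6: F0 acks idx 3 -> match: F0=3 F1=0 F2=0 F3=2; commitIndex=2
Op 7: append 3 -> log_len=9
Op 8: F2 acks idx 2 -> match: F0=3 F1=0 F2=2 F3=2; commitIndex=2
Op 9: F0 acks idx 8 -> match: F0=8 F1=0 F2=2 F3=2; commitIndex=2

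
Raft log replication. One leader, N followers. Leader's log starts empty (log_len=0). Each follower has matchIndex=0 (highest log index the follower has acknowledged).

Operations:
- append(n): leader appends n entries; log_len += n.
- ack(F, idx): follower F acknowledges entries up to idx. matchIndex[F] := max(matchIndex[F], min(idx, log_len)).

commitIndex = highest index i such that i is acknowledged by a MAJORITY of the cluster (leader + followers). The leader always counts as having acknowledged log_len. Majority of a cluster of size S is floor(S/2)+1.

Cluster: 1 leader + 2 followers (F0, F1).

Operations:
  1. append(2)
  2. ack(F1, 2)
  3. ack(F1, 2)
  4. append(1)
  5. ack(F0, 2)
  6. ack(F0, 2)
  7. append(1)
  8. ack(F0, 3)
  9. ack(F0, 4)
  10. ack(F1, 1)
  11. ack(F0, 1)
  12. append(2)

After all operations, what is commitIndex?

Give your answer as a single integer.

Answer: 4

Derivation:
Op 1: append 2 -> log_len=2
Op 2: F1 acks idx 2 -> match: F0=0 F1=2; commitIndex=2
Op 3: F1 acks idx 2 -> match: F0=0 F1=2; commitIndex=2
Op 4: append 1 -> log_len=3
Op 5: F0 acks idx 2 -> match: F0=2 F1=2; commitIndex=2
Op 6: F0 acks idx 2 -> match: F0=2 F1=2; commitIndex=2
Op 7: append 1 -> log_len=4
Op 8: F0 acks idx 3 -> match: F0=3 F1=2; commitIndex=3
Op 9: F0 acks idx 4 -> match: F0=4 F1=2; commitIndex=4
Op 10: F1 acks idx 1 -> match: F0=4 F1=2; commitIndex=4
Op 11: F0 acks idx 1 -> match: F0=4 F1=2; commitIndex=4
Op 12: append 2 -> log_len=6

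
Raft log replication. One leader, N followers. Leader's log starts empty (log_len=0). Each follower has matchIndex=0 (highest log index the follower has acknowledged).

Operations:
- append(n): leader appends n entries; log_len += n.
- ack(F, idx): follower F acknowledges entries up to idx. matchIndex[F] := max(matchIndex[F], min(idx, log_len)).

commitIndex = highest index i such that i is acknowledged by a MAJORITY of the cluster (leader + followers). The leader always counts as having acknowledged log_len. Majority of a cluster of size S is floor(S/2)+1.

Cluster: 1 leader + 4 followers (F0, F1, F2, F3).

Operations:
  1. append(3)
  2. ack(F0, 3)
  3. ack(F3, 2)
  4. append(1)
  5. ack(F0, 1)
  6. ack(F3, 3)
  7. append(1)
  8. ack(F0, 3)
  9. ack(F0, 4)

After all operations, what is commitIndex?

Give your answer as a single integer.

Op 1: append 3 -> log_len=3
Op 2: F0 acks idx 3 -> match: F0=3 F1=0 F2=0 F3=0; commitIndex=0
Op 3: F3 acks idx 2 -> match: F0=3 F1=0 F2=0 F3=2; commitIndex=2
Op 4: append 1 -> log_len=4
Op 5: F0 acks idx 1 -> match: F0=3 F1=0 F2=0 F3=2; commitIndex=2
Op 6: F3 acks idx 3 -> match: F0=3 F1=0 F2=0 F3=3; commitIndex=3
Op 7: append 1 -> log_len=5
Op 8: F0 acks idx 3 -> match: F0=3 F1=0 F2=0 F3=3; commitIndex=3
Op 9: F0 acks idx 4 -> match: F0=4 F1=0 F2=0 F3=3; commitIndex=3

Answer: 3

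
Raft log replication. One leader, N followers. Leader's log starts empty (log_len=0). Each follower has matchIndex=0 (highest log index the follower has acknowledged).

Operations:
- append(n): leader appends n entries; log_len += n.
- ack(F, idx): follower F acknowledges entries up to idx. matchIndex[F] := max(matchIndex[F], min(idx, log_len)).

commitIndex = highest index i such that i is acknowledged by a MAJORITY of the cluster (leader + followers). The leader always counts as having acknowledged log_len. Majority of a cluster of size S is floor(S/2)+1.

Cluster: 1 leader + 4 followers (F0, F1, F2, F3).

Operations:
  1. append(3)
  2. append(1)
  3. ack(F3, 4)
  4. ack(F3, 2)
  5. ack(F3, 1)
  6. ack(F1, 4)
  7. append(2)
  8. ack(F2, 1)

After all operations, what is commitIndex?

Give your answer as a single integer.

Op 1: append 3 -> log_len=3
Op 2: append 1 -> log_len=4
Op 3: F3 acks idx 4 -> match: F0=0 F1=0 F2=0 F3=4; commitIndex=0
Op 4: F3 acks idx 2 -> match: F0=0 F1=0 F2=0 F3=4; commitIndex=0
Op 5: F3 acks idx 1 -> match: F0=0 F1=0 F2=0 F3=4; commitIndex=0
Op 6: F1 acks idx 4 -> match: F0=0 F1=4 F2=0 F3=4; commitIndex=4
Op 7: append 2 -> log_len=6
Op 8: F2 acks idx 1 -> match: F0=0 F1=4 F2=1 F3=4; commitIndex=4

Answer: 4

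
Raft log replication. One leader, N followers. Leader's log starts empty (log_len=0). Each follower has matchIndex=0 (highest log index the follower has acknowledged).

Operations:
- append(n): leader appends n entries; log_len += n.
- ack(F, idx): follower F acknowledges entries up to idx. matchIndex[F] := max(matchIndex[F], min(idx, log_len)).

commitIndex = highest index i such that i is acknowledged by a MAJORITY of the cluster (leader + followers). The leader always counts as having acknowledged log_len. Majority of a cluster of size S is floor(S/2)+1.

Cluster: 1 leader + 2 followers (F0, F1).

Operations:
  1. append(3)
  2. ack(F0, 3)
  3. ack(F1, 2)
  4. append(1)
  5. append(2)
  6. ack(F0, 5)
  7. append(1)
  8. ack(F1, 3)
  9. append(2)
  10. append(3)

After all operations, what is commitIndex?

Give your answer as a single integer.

Op 1: append 3 -> log_len=3
Op 2: F0 acks idx 3 -> match: F0=3 F1=0; commitIndex=3
Op 3: F1 acks idx 2 -> match: F0=3 F1=2; commitIndex=3
Op 4: append 1 -> log_len=4
Op 5: append 2 -> log_len=6
Op 6: F0 acks idx 5 -> match: F0=5 F1=2; commitIndex=5
Op 7: append 1 -> log_len=7
Op 8: F1 acks idx 3 -> match: F0=5 F1=3; commitIndex=5
Op 9: append 2 -> log_len=9
Op 10: append 3 -> log_len=12

Answer: 5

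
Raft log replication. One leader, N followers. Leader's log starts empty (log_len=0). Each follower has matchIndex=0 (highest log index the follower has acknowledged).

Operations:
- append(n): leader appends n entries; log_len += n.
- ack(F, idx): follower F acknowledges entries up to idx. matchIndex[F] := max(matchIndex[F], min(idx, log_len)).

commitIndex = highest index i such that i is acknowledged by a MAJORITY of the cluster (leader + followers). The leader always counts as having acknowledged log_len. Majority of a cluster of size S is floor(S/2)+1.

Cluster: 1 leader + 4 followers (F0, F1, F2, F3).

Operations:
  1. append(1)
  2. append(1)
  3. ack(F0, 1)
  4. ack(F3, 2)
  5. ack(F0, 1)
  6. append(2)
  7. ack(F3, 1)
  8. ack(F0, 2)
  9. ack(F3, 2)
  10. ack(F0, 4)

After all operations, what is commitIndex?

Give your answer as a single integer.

Answer: 2

Derivation:
Op 1: append 1 -> log_len=1
Op 2: append 1 -> log_len=2
Op 3: F0 acks idx 1 -> match: F0=1 F1=0 F2=0 F3=0; commitIndex=0
Op 4: F3 acks idx 2 -> match: F0=1 F1=0 F2=0 F3=2; commitIndex=1
Op 5: F0 acks idx 1 -> match: F0=1 F1=0 F2=0 F3=2; commitIndex=1
Op 6: append 2 -> log_len=4
Op 7: F3 acks idx 1 -> match: F0=1 F1=0 F2=0 F3=2; commitIndex=1
Op 8: F0 acks idx 2 -> match: F0=2 F1=0 F2=0 F3=2; commitIndex=2
Op 9: F3 acks idx 2 -> match: F0=2 F1=0 F2=0 F3=2; commitIndex=2
Op 10: F0 acks idx 4 -> match: F0=4 F1=0 F2=0 F3=2; commitIndex=2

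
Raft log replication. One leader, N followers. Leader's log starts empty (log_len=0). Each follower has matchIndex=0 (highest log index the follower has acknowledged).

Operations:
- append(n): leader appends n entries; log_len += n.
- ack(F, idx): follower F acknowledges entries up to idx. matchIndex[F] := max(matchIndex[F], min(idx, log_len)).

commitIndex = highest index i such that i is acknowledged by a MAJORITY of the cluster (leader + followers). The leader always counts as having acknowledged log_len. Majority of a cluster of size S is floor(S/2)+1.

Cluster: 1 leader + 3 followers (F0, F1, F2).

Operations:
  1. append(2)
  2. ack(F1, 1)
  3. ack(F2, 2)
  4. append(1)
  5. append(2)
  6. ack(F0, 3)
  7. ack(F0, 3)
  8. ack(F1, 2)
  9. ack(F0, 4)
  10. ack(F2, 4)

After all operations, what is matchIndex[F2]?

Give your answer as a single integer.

Op 1: append 2 -> log_len=2
Op 2: F1 acks idx 1 -> match: F0=0 F1=1 F2=0; commitIndex=0
Op 3: F2 acks idx 2 -> match: F0=0 F1=1 F2=2; commitIndex=1
Op 4: append 1 -> log_len=3
Op 5: append 2 -> log_len=5
Op 6: F0 acks idx 3 -> match: F0=3 F1=1 F2=2; commitIndex=2
Op 7: F0 acks idx 3 -> match: F0=3 F1=1 F2=2; commitIndex=2
Op 8: F1 acks idx 2 -> match: F0=3 F1=2 F2=2; commitIndex=2
Op 9: F0 acks idx 4 -> match: F0=4 F1=2 F2=2; commitIndex=2
Op 10: F2 acks idx 4 -> match: F0=4 F1=2 F2=4; commitIndex=4

Answer: 4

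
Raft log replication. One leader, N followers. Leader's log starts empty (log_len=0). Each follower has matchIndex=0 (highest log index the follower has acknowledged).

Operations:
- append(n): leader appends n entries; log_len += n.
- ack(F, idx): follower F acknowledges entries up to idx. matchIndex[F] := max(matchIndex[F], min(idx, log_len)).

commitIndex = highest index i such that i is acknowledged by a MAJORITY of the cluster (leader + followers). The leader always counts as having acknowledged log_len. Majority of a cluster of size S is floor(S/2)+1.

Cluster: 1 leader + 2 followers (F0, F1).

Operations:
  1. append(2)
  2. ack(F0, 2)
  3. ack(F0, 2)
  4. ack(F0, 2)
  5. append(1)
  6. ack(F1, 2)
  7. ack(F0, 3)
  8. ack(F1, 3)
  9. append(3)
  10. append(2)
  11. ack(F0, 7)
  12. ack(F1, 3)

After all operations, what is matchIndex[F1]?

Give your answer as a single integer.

Answer: 3

Derivation:
Op 1: append 2 -> log_len=2
Op 2: F0 acks idx 2 -> match: F0=2 F1=0; commitIndex=2
Op 3: F0 acks idx 2 -> match: F0=2 F1=0; commitIndex=2
Op 4: F0 acks idx 2 -> match: F0=2 F1=0; commitIndex=2
Op 5: append 1 -> log_len=3
Op 6: F1 acks idx 2 -> match: F0=2 F1=2; commitIndex=2
Op 7: F0 acks idx 3 -> match: F0=3 F1=2; commitIndex=3
Op 8: F1 acks idx 3 -> match: F0=3 F1=3; commitIndex=3
Op 9: append 3 -> log_len=6
Op 10: append 2 -> log_len=8
Op 11: F0 acks idx 7 -> match: F0=7 F1=3; commitIndex=7
Op 12: F1 acks idx 3 -> match: F0=7 F1=3; commitIndex=7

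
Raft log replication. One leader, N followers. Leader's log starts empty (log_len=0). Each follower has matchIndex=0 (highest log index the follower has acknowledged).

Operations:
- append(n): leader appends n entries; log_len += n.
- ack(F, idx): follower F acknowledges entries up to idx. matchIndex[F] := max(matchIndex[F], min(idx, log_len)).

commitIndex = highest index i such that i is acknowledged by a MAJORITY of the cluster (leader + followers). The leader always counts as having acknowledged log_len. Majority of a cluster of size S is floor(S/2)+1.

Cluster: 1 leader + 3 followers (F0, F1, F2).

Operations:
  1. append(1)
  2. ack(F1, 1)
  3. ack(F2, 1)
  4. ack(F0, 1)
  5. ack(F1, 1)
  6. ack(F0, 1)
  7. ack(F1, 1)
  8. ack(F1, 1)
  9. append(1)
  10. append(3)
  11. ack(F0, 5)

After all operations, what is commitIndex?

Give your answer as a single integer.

Answer: 1

Derivation:
Op 1: append 1 -> log_len=1
Op 2: F1 acks idx 1 -> match: F0=0 F1=1 F2=0; commitIndex=0
Op 3: F2 acks idx 1 -> match: F0=0 F1=1 F2=1; commitIndex=1
Op 4: F0 acks idx 1 -> match: F0=1 F1=1 F2=1; commitIndex=1
Op 5: F1 acks idx 1 -> match: F0=1 F1=1 F2=1; commitIndex=1
Op 6: F0 acks idx 1 -> match: F0=1 F1=1 F2=1; commitIndex=1
Op 7: F1 acks idx 1 -> match: F0=1 F1=1 F2=1; commitIndex=1
Op 8: F1 acks idx 1 -> match: F0=1 F1=1 F2=1; commitIndex=1
Op 9: append 1 -> log_len=2
Op 10: append 3 -> log_len=5
Op 11: F0 acks idx 5 -> match: F0=5 F1=1 F2=1; commitIndex=1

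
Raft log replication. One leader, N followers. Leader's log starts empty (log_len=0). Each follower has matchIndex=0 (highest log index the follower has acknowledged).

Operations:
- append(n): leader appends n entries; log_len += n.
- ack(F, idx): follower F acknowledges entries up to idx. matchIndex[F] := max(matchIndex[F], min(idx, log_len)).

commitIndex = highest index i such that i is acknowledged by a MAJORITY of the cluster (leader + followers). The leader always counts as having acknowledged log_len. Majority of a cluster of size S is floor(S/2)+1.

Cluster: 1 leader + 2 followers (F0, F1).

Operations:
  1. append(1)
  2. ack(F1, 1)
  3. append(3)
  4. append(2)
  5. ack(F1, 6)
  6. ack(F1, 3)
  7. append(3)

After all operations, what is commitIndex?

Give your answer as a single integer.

Op 1: append 1 -> log_len=1
Op 2: F1 acks idx 1 -> match: F0=0 F1=1; commitIndex=1
Op 3: append 3 -> log_len=4
Op 4: append 2 -> log_len=6
Op 5: F1 acks idx 6 -> match: F0=0 F1=6; commitIndex=6
Op 6: F1 acks idx 3 -> match: F0=0 F1=6; commitIndex=6
Op 7: append 3 -> log_len=9

Answer: 6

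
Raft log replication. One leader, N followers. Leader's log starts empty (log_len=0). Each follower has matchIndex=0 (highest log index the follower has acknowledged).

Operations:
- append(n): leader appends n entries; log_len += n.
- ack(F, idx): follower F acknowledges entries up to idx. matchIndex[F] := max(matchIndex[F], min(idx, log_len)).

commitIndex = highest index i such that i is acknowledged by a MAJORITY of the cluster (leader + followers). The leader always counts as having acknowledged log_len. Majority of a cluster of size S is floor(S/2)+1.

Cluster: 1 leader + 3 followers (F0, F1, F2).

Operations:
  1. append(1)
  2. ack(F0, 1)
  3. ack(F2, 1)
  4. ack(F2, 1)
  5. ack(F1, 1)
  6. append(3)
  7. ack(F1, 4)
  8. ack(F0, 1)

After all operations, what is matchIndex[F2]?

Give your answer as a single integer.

Answer: 1

Derivation:
Op 1: append 1 -> log_len=1
Op 2: F0 acks idx 1 -> match: F0=1 F1=0 F2=0; commitIndex=0
Op 3: F2 acks idx 1 -> match: F0=1 F1=0 F2=1; commitIndex=1
Op 4: F2 acks idx 1 -> match: F0=1 F1=0 F2=1; commitIndex=1
Op 5: F1 acks idx 1 -> match: F0=1 F1=1 F2=1; commitIndex=1
Op 6: append 3 -> log_len=4
Op 7: F1 acks idx 4 -> match: F0=1 F1=4 F2=1; commitIndex=1
Op 8: F0 acks idx 1 -> match: F0=1 F1=4 F2=1; commitIndex=1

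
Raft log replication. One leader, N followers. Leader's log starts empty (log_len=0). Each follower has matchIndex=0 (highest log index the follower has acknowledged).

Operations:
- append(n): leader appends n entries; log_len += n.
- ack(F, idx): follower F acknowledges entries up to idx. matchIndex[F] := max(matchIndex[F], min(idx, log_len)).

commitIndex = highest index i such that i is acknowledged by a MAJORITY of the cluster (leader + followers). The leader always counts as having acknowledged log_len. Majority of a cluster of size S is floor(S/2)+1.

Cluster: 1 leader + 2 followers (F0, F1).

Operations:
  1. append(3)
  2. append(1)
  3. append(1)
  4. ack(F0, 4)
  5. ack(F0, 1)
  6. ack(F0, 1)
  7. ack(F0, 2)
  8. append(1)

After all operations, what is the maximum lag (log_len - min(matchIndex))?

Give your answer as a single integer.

Answer: 6

Derivation:
Op 1: append 3 -> log_len=3
Op 2: append 1 -> log_len=4
Op 3: append 1 -> log_len=5
Op 4: F0 acks idx 4 -> match: F0=4 F1=0; commitIndex=4
Op 5: F0 acks idx 1 -> match: F0=4 F1=0; commitIndex=4
Op 6: F0 acks idx 1 -> match: F0=4 F1=0; commitIndex=4
Op 7: F0 acks idx 2 -> match: F0=4 F1=0; commitIndex=4
Op 8: append 1 -> log_len=6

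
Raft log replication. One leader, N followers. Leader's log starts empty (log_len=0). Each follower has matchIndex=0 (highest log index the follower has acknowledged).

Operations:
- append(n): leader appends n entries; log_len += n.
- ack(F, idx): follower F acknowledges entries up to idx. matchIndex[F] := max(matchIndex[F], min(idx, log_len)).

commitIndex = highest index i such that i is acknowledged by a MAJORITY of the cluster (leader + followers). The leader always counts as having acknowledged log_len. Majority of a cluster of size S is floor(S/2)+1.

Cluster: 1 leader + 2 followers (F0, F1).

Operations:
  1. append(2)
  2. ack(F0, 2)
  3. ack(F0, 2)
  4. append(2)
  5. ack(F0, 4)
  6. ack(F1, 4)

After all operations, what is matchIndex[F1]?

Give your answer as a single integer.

Answer: 4

Derivation:
Op 1: append 2 -> log_len=2
Op 2: F0 acks idx 2 -> match: F0=2 F1=0; commitIndex=2
Op 3: F0 acks idx 2 -> match: F0=2 F1=0; commitIndex=2
Op 4: append 2 -> log_len=4
Op 5: F0 acks idx 4 -> match: F0=4 F1=0; commitIndex=4
Op 6: F1 acks idx 4 -> match: F0=4 F1=4; commitIndex=4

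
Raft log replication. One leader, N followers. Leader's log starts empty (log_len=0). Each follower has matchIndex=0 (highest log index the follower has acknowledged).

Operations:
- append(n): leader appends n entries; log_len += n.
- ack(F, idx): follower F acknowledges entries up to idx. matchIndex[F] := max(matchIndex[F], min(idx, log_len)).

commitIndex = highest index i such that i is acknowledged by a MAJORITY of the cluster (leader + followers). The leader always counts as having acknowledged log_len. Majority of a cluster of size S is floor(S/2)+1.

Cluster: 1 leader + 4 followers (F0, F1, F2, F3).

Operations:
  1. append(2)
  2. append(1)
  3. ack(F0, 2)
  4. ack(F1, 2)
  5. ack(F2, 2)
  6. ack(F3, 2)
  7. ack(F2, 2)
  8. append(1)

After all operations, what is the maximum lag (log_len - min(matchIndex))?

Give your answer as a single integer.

Op 1: append 2 -> log_len=2
Op 2: append 1 -> log_len=3
Op 3: F0 acks idx 2 -> match: F0=2 F1=0 F2=0 F3=0; commitIndex=0
Op 4: F1 acks idx 2 -> match: F0=2 F1=2 F2=0 F3=0; commitIndex=2
Op 5: F2 acks idx 2 -> match: F0=2 F1=2 F2=2 F3=0; commitIndex=2
Op 6: F3 acks idx 2 -> match: F0=2 F1=2 F2=2 F3=2; commitIndex=2
Op 7: F2 acks idx 2 -> match: F0=2 F1=2 F2=2 F3=2; commitIndex=2
Op 8: append 1 -> log_len=4

Answer: 2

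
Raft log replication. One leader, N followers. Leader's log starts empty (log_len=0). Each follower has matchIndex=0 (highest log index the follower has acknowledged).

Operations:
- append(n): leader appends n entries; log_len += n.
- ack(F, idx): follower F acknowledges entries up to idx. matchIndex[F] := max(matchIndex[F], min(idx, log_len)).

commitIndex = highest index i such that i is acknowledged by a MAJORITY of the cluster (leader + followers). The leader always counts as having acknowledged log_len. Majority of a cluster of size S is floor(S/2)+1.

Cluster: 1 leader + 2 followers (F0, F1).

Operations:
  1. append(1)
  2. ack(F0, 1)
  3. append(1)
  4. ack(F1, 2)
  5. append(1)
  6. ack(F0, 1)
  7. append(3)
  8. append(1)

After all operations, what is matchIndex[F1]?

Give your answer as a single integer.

Answer: 2

Derivation:
Op 1: append 1 -> log_len=1
Op 2: F0 acks idx 1 -> match: F0=1 F1=0; commitIndex=1
Op 3: append 1 -> log_len=2
Op 4: F1 acks idx 2 -> match: F0=1 F1=2; commitIndex=2
Op 5: append 1 -> log_len=3
Op 6: F0 acks idx 1 -> match: F0=1 F1=2; commitIndex=2
Op 7: append 3 -> log_len=6
Op 8: append 1 -> log_len=7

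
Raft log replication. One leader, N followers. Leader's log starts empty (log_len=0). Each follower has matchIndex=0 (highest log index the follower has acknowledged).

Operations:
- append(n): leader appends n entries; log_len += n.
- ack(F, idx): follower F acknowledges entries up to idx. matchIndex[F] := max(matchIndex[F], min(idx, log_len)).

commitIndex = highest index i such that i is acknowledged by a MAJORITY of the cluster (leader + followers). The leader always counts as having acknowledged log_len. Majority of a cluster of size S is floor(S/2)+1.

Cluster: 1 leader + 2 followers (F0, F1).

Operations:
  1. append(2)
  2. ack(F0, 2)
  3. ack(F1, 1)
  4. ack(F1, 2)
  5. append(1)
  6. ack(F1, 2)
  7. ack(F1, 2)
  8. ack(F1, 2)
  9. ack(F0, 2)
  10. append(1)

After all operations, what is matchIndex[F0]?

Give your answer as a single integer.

Answer: 2

Derivation:
Op 1: append 2 -> log_len=2
Op 2: F0 acks idx 2 -> match: F0=2 F1=0; commitIndex=2
Op 3: F1 acks idx 1 -> match: F0=2 F1=1; commitIndex=2
Op 4: F1 acks idx 2 -> match: F0=2 F1=2; commitIndex=2
Op 5: append 1 -> log_len=3
Op 6: F1 acks idx 2 -> match: F0=2 F1=2; commitIndex=2
Op 7: F1 acks idx 2 -> match: F0=2 F1=2; commitIndex=2
Op 8: F1 acks idx 2 -> match: F0=2 F1=2; commitIndex=2
Op 9: F0 acks idx 2 -> match: F0=2 F1=2; commitIndex=2
Op 10: append 1 -> log_len=4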